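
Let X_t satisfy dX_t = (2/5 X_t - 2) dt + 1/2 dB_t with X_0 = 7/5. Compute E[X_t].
E[X_t] = 5 - 18*exp(2*t/5)/5

Taking expectations and using E[dB_t] = 0, the mean m(t) = E[X_t] satisfies the ODE m'(t) = a m(t) + b with m(0) = x_0. With a = 2/5, b = -2, x_0 = 7/5, the solution is
  m(t) = x_0 * exp(a t) + (b/a) * (exp(a t) - 1)
       = (7/5) * exp((2/5) t) + ((-2)/(2/5)) * (exp((2/5) t) - 1)
       = 5 - 18*exp(2*t/5)/5.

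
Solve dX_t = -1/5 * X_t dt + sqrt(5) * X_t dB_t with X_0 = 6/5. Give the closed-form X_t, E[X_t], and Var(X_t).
X_t = 6/5 * exp((-27/10) t + (sqrt(5)) B_t); E[X_t] = 6*exp(-t/5)/5; Var(X_t) = (36*exp(5*t) - 36)*exp(-2*t/5)/25

For GBM dX = mu X dt + sigma X dB with X_0 = x_0, apply Itô to Y = log X: dY = (mu - sigma^2/2) dt + sigma dB, so Y_t = log(x_0) + (mu - sigma^2/2) t + sigma B_t and hence X_t = x_0 * exp((mu - sigma^2/2) t + sigma B_t).
With mu = -1/5, sigma = sqrt(5), x_0 = 6/5, this gives:
  X_t = 6/5 * exp((-27/10) * t + (sqrt(5)) * B_t).
Since sigma*B_t ~ Normal(0, sigma^2 t), E[exp(sigma*B_t)] = exp(sigma^2 t / 2); so E[X_t] = x_0 * exp((mu - sigma^2/2) t) * exp(sigma^2 t / 2) = x_0 * exp(mu t) = 6*exp(-t/5)/5.
Var(X_t) = E[X_t^2] - (E[X_t])^2 = x_0^2 * exp(2 mu t) * (exp(sigma^2 t) - 1) = (36*exp(5*t) - 36)*exp(-2*t/5)/25.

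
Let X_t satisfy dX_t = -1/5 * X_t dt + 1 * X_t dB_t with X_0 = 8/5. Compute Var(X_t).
Var(X_t) = (64*exp(t) - 64)*exp(-2*t/5)/25

For GBM dX = mu X dt + sigma X dB with X_0 = x_0, apply Itô to Y = log X: dY = (mu - sigma^2/2) dt + sigma dB, so Y_t = log(x_0) + (mu - sigma^2/2) t + sigma B_t and hence X_t = x_0 * exp((mu - sigma^2/2) t + sigma B_t).
With mu = -1/5, sigma = 1, x_0 = 8/5, this gives:
  X_t = 8/5 * exp((-7/10) * t + (1) * B_t).
Since sigma*B_t ~ Normal(0, sigma^2 t), E[exp(sigma*B_t)] = exp(sigma^2 t / 2); so E[X_t] = x_0 * exp((mu - sigma^2/2) t) * exp(sigma^2 t / 2) = x_0 * exp(mu t) = 8*exp(-t/5)/5.
Var(X_t) = E[X_t^2] - (E[X_t])^2 = x_0^2 * exp(2 mu t) * (exp(sigma^2 t) - 1) = (64*exp(t) - 64)*exp(-2*t/5)/25.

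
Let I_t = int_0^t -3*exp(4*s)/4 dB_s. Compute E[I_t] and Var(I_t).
E[I_t] = 0; Var(I_t) = 9*exp(8*t)/128 - 9/128

The Itô integral of a deterministic integrand f(s) has mean 0 because each increment f(s) * (B_{s+ds} - B_s) has mean 0. By the Itô isometry:
  Var( int_0^t f(s) dB_s ) = E[ (int_0^t f(s) dB_s)^2 ] = int_0^t f(s)^2 ds.
Here f(s) = -3*exp(4*s)/4, so f(s)^2 = 9*exp(8*s)/16. Integrate:
  int_0^t (9*exp(8*s)/16) ds = 9*exp(8*t)/128 - 9/128.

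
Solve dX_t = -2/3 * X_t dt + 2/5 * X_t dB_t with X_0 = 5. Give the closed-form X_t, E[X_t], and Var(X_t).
X_t = 5 * exp((-56/75) t + (2/5) B_t); E[X_t] = 5*exp(-2*t/3); Var(X_t) = (25*exp(4*t/25) - 25)*exp(-4*t/3)

For GBM dX = mu X dt + sigma X dB with X_0 = x_0, apply Itô to Y = log X: dY = (mu - sigma^2/2) dt + sigma dB, so Y_t = log(x_0) + (mu - sigma^2/2) t + sigma B_t and hence X_t = x_0 * exp((mu - sigma^2/2) t + sigma B_t).
With mu = -2/3, sigma = 2/5, x_0 = 5, this gives:
  X_t = 5 * exp((-56/75) * t + (2/5) * B_t).
Since sigma*B_t ~ Normal(0, sigma^2 t), E[exp(sigma*B_t)] = exp(sigma^2 t / 2); so E[X_t] = x_0 * exp((mu - sigma^2/2) t) * exp(sigma^2 t / 2) = x_0 * exp(mu t) = 5*exp(-2*t/3).
Var(X_t) = E[X_t^2] - (E[X_t])^2 = x_0^2 * exp(2 mu t) * (exp(sigma^2 t) - 1) = (25*exp(4*t/25) - 25)*exp(-4*t/3).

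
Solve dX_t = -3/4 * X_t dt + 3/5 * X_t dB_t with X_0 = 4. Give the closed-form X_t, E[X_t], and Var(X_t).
X_t = 4 * exp((-93/100) t + (3/5) B_t); E[X_t] = 4*exp(-3*t/4); Var(X_t) = (16*exp(9*t/25) - 16)*exp(-3*t/2)

For GBM dX = mu X dt + sigma X dB with X_0 = x_0, apply Itô to Y = log X: dY = (mu - sigma^2/2) dt + sigma dB, so Y_t = log(x_0) + (mu - sigma^2/2) t + sigma B_t and hence X_t = x_0 * exp((mu - sigma^2/2) t + sigma B_t).
With mu = -3/4, sigma = 3/5, x_0 = 4, this gives:
  X_t = 4 * exp((-93/100) * t + (3/5) * B_t).
Since sigma*B_t ~ Normal(0, sigma^2 t), E[exp(sigma*B_t)] = exp(sigma^2 t / 2); so E[X_t] = x_0 * exp((mu - sigma^2/2) t) * exp(sigma^2 t / 2) = x_0 * exp(mu t) = 4*exp(-3*t/4).
Var(X_t) = E[X_t^2] - (E[X_t])^2 = x_0^2 * exp(2 mu t) * (exp(sigma^2 t) - 1) = (16*exp(9*t/25) - 16)*exp(-3*t/2).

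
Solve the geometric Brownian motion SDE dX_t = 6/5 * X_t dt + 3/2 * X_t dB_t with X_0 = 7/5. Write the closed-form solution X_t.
X_t = 7/5 * exp((3/40) * t + (3/2) * B_t)

For GBM dX = mu X dt + sigma X dB with X_0 = x_0, apply Itô to Y = log X: dY = (mu - sigma^2/2) dt + sigma dB, so Y_t = log(x_0) + (mu - sigma^2/2) t + sigma B_t and hence X_t = x_0 * exp((mu - sigma^2/2) t + sigma B_t).
With mu = 6/5, sigma = 3/2, x_0 = 7/5, this gives:
  X_t = 7/5 * exp((3/40) * t + (3/2) * B_t).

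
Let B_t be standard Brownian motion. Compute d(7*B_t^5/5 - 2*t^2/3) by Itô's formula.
d(7*B_t^5/5 - 2*t^2/3) = (14*B_t^3 - 4*t/3) dt + (7*B_t^4) dB_t

Itô's formula for f(t, x): d f(t, B_t) = (f_t + (1/2) f_xx) dt + f_x dB_t. Compute partials of f(t, x) = -2*t^2/3 + 7*x^5/5:
  f_t(t,x)  = -4*t/3
  f_x(t,x)  = 7*x^4
  f_xx(t,x) = 28*x^3
Assemble drift = f_t + (1/2) f_xx = -4*t/3 + 14*x^3 and diffusion = f_x = 7*x^4. Substituting x = B_t:
  d(7*B_t^5/5 - 2*t^2/3) = (14*B_t^3 - 4*t/3) dt + (7*B_t^4) dB_t.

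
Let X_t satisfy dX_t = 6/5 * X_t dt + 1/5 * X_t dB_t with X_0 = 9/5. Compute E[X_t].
E[X_t] = 9*exp(6*t/5)/5

For GBM dX = mu X dt + sigma X dB with X_0 = x_0, apply Itô to Y = log X: dY = (mu - sigma^2/2) dt + sigma dB, so Y_t = log(x_0) + (mu - sigma^2/2) t + sigma B_t and hence X_t = x_0 * exp((mu - sigma^2/2) t + sigma B_t).
With mu = 6/5, sigma = 1/5, x_0 = 9/5, this gives:
  X_t = 9/5 * exp((59/50) * t + (1/5) * B_t).
Since sigma*B_t ~ Normal(0, sigma^2 t), E[exp(sigma*B_t)] = exp(sigma^2 t / 2); so E[X_t] = x_0 * exp((mu - sigma^2/2) t) * exp(sigma^2 t / 2) = x_0 * exp(mu t) = 9*exp(6*t/5)/5.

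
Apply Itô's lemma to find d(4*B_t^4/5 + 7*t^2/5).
d(4*B_t^4/5 + 7*t^2/5) = (24*B_t^2/5 + 14*t/5) dt + (16*B_t^3/5) dB_t

Itô's formula for f(t, x): d f(t, B_t) = (f_t + (1/2) f_xx) dt + f_x dB_t. Compute partials of f(t, x) = 7*t^2/5 + 4*x^4/5:
  f_t(t,x)  = 14*t/5
  f_x(t,x)  = 16*x^3/5
  f_xx(t,x) = 48*x^2/5
Assemble drift = f_t + (1/2) f_xx = 14*t/5 + 24*x^2/5 and diffusion = f_x = 16*x^3/5. Substituting x = B_t:
  d(4*B_t^4/5 + 7*t^2/5) = (24*B_t^2/5 + 14*t/5) dt + (16*B_t^3/5) dB_t.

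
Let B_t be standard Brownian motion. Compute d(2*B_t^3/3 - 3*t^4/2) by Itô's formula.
d(2*B_t^3/3 - 3*t^4/2) = (2*B_t - 6*t^3) dt + (2*B_t^2) dB_t

Itô's formula for f(t, x): d f(t, B_t) = (f_t + (1/2) f_xx) dt + f_x dB_t. Compute partials of f(t, x) = -3*t^4/2 + 2*x^3/3:
  f_t(t,x)  = -6*t^3
  f_x(t,x)  = 2*x^2
  f_xx(t,x) = 4*x
Assemble drift = f_t + (1/2) f_xx = -6*t^3 + 2*x and diffusion = f_x = 2*x^2. Substituting x = B_t:
  d(2*B_t^3/3 - 3*t^4/2) = (2*B_t - 6*t^3) dt + (2*B_t^2) dB_t.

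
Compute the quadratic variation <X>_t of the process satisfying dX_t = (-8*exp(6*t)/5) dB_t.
<X>_t = 16*exp(12*t)/75 - 16/75

For an Itô process dX_t = a(t) dt + b(t) dB_t, the quadratic variation is <X>_t = int_0^t b(s)^2 ds (the drift term does not contribute). Here b(s) = -8*exp(6*s)/5, so
  b(s)^2 = 64*exp(12*s)/25.
Integrating from 0 to t:
  <X>_t = int_0^t (64*exp(12*s)/25) ds = 16*exp(12*t)/75 - 16/75.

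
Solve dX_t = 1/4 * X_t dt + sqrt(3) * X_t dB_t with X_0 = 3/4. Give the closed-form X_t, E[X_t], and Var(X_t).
X_t = 3/4 * exp((-5/4) t + (sqrt(3)) B_t); E[X_t] = 3*exp(t/4)/4; Var(X_t) = 9*(exp(3*t) - 1)*exp(t/2)/16

For GBM dX = mu X dt + sigma X dB with X_0 = x_0, apply Itô to Y = log X: dY = (mu - sigma^2/2) dt + sigma dB, so Y_t = log(x_0) + (mu - sigma^2/2) t + sigma B_t and hence X_t = x_0 * exp((mu - sigma^2/2) t + sigma B_t).
With mu = 1/4, sigma = sqrt(3), x_0 = 3/4, this gives:
  X_t = 3/4 * exp((-5/4) * t + (sqrt(3)) * B_t).
Since sigma*B_t ~ Normal(0, sigma^2 t), E[exp(sigma*B_t)] = exp(sigma^2 t / 2); so E[X_t] = x_0 * exp((mu - sigma^2/2) t) * exp(sigma^2 t / 2) = x_0 * exp(mu t) = 3*exp(t/4)/4.
Var(X_t) = E[X_t^2] - (E[X_t])^2 = x_0^2 * exp(2 mu t) * (exp(sigma^2 t) - 1) = 9*(exp(3*t) - 1)*exp(t/2)/16.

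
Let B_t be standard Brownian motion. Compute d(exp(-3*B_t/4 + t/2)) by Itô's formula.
d(exp(-3*B_t/4 + t/2)) = (25*exp(-3*B_t/4 + t/2)/32) dt + (-3*exp(-3*B_t/4 + t/2)/4) dB_t

Itô's formula for f(t, x): d f(t, B_t) = (f_t + (1/2) f_xx) dt + f_x dB_t. Compute partials of f(t, x) = exp(t/2 - 3*x/4):
  f_t(t,x)  = exp(t/2 - 3*x/4)/2
  f_x(t,x)  = -3*exp(t/2 - 3*x/4)/4
  f_xx(t,x) = 9*exp(t/2 - 3*x/4)/16
Assemble drift = f_t + (1/2) f_xx = 25*exp(t/2 - 3*x/4)/32 and diffusion = f_x = -3*exp(t/2 - 3*x/4)/4. Substituting x = B_t:
  d(exp(-3*B_t/4 + t/2)) = (25*exp(-3*B_t/4 + t/2)/32) dt + (-3*exp(-3*B_t/4 + t/2)/4) dB_t.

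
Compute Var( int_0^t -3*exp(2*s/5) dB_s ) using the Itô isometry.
Var = 45*exp(4*t/5)/4 - 45/4

The Itô integral of a deterministic integrand f(s) has mean 0 because each increment f(s) * (B_{s+ds} - B_s) has mean 0. By the Itô isometry:
  Var( int_0^t f(s) dB_s ) = E[ (int_0^t f(s) dB_s)^2 ] = int_0^t f(s)^2 ds.
Here f(s) = -3*exp(2*s/5), so f(s)^2 = 9*exp(4*s/5). Integrate:
  int_0^t (9*exp(4*s/5)) ds = 45*exp(4*t/5)/4 - 45/4.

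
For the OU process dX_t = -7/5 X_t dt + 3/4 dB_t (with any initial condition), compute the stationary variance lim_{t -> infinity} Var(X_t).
lim Var(X_t) = 45/224

The OU SDE dX = -theta X dt + sigma dB admits the integrating factor exp(theta t): d(exp(theta t) X_t) = sigma exp(theta t) dB_t. Integrating from 0 to t gives X_t = x_0 * exp(-theta t) + sigma * int_0^t exp(-theta (t-s)) dB_s for any initial x_0. The Itô integral has variance (by the Itô isometry) sigma^2 * int_0^t exp(-2 theta (t - s)) ds = sigma^2 * (1 - exp(-2 theta t)) / (2 theta), independent of x_0.
With theta = 7/5, sigma = 3/4:
  Var(X_t) = (3/4)^2 * (1 - exp(-2*7/5 t)) / (2 * 7/5) = 45/224 - 45*exp(-14*t/5)/224.
As t -> infinity, exp(-2*7/5 t) -> 0, so the stationary variance is sigma^2 / (2 theta) = 45/224.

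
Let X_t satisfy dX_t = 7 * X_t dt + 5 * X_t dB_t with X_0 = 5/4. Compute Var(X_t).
Var(X_t) = 25*(exp(25*t) - 1)*exp(14*t)/16

For GBM dX = mu X dt + sigma X dB with X_0 = x_0, apply Itô to Y = log X: dY = (mu - sigma^2/2) dt + sigma dB, so Y_t = log(x_0) + (mu - sigma^2/2) t + sigma B_t and hence X_t = x_0 * exp((mu - sigma^2/2) t + sigma B_t).
With mu = 7, sigma = 5, x_0 = 5/4, this gives:
  X_t = 5/4 * exp((-11/2) * t + (5) * B_t).
Since sigma*B_t ~ Normal(0, sigma^2 t), E[exp(sigma*B_t)] = exp(sigma^2 t / 2); so E[X_t] = x_0 * exp((mu - sigma^2/2) t) * exp(sigma^2 t / 2) = x_0 * exp(mu t) = 5*exp(7*t)/4.
Var(X_t) = E[X_t^2] - (E[X_t])^2 = x_0^2 * exp(2 mu t) * (exp(sigma^2 t) - 1) = 25*(exp(25*t) - 1)*exp(14*t)/16.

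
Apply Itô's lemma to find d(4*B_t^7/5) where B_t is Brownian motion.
d(4*B_t^7/5) = (84*B_t^5/5) dt + (28*B_t^6/5) dB_t

Itô's formula for f(B_t) gives d f(B_t) = f'(B_t) dB_t + (1/2) f''(B_t) dt. Compute derivatives of f(x) = 4*x^7/5:
  f'(x)  = 28*x^6/5
  f''(x) = 168*x^5/5
Substitute x = B_t and multiply the f'' term by 1/2:
  drift     = (1/2) * (168*x^5/5) evaluated at B_t = 84*B_t^5/5
  diffusion = (28*x^6/5) evaluated at B_t = 28*B_t^6/5
Therefore d(4*B_t^7/5) = (84*B_t^5/5) dt + (28*B_t^6/5) dB_t.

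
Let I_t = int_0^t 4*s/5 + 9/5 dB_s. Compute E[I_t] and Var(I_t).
E[I_t] = 0; Var(I_t) = t*(16*t^2 + 108*t + 243)/75

The Itô integral of a deterministic integrand f(s) has mean 0 because each increment f(s) * (B_{s+ds} - B_s) has mean 0. By the Itô isometry:
  Var( int_0^t f(s) dB_s ) = E[ (int_0^t f(s) dB_s)^2 ] = int_0^t f(s)^2 ds.
Here f(s) = 4*s/5 + 9/5, so f(s)^2 = (4*s + 9)^2/25. Integrate:
  int_0^t ((4*s + 9)^2/25) ds = t*(16*t^2 + 108*t + 243)/75.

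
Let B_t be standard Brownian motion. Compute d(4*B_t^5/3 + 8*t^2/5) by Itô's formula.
d(4*B_t^5/3 + 8*t^2/5) = (40*B_t^3/3 + 16*t/5) dt + (20*B_t^4/3) dB_t

Itô's formula for f(t, x): d f(t, B_t) = (f_t + (1/2) f_xx) dt + f_x dB_t. Compute partials of f(t, x) = 8*t^2/5 + 4*x^5/3:
  f_t(t,x)  = 16*t/5
  f_x(t,x)  = 20*x^4/3
  f_xx(t,x) = 80*x^3/3
Assemble drift = f_t + (1/2) f_xx = 16*t/5 + 40*x^3/3 and diffusion = f_x = 20*x^4/3. Substituting x = B_t:
  d(4*B_t^5/3 + 8*t^2/5) = (40*B_t^3/3 + 16*t/5) dt + (20*B_t^4/3) dB_t.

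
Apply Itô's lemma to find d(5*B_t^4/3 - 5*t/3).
d(5*B_t^4/3 - 5*t/3) = (10*B_t^2 - 5/3) dt + (20*B_t^3/3) dB_t

Itô's formula for f(t, x): d f(t, B_t) = (f_t + (1/2) f_xx) dt + f_x dB_t. Compute partials of f(t, x) = -5*t/3 + 5*x^4/3:
  f_t(t,x)  = -5/3
  f_x(t,x)  = 20*x^3/3
  f_xx(t,x) = 20*x^2
Assemble drift = f_t + (1/2) f_xx = 10*x^2 - 5/3 and diffusion = f_x = 20*x^3/3. Substituting x = B_t:
  d(5*B_t^4/3 - 5*t/3) = (10*B_t^2 - 5/3) dt + (20*B_t^3/3) dB_t.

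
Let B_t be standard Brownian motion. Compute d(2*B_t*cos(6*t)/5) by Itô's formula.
d(2*B_t*cos(6*t)/5) = (-12*B_t*sin(6*t)/5) dt + (2*cos(6*t)/5) dB_t

Itô's formula for f(t, x): d f(t, B_t) = (f_t + (1/2) f_xx) dt + f_x dB_t. Compute partials of f(t, x) = 2*x*cos(6*t)/5:
  f_t(t,x)  = -12*x*sin(6*t)/5
  f_x(t,x)  = 2*cos(6*t)/5
  f_xx(t,x) = 0
Assemble drift = f_t + (1/2) f_xx = -12*x*sin(6*t)/5 and diffusion = f_x = 2*cos(6*t)/5. Substituting x = B_t:
  d(2*B_t*cos(6*t)/5) = (-12*B_t*sin(6*t)/5) dt + (2*cos(6*t)/5) dB_t.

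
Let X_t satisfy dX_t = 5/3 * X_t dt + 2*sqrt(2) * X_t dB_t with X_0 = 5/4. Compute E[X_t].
E[X_t] = 5*exp(5*t/3)/4

For GBM dX = mu X dt + sigma X dB with X_0 = x_0, apply Itô to Y = log X: dY = (mu - sigma^2/2) dt + sigma dB, so Y_t = log(x_0) + (mu - sigma^2/2) t + sigma B_t and hence X_t = x_0 * exp((mu - sigma^2/2) t + sigma B_t).
With mu = 5/3, sigma = 2*sqrt(2), x_0 = 5/4, this gives:
  X_t = 5/4 * exp((-7/3) * t + (2*sqrt(2)) * B_t).
Since sigma*B_t ~ Normal(0, sigma^2 t), E[exp(sigma*B_t)] = exp(sigma^2 t / 2); so E[X_t] = x_0 * exp((mu - sigma^2/2) t) * exp(sigma^2 t / 2) = x_0 * exp(mu t) = 5*exp(5*t/3)/4.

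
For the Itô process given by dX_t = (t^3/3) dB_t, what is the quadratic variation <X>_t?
<X>_t = t^7/63

For an Itô process dX_t = a(t) dt + b(t) dB_t, the quadratic variation is <X>_t = int_0^t b(s)^2 ds (the drift term does not contribute). Here b(s) = s^3/3, so
  b(s)^2 = s^6/9.
Integrating from 0 to t:
  <X>_t = int_0^t (s^6/9) ds = t^7/63.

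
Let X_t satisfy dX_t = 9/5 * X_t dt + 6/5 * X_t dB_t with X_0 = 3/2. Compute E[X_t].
E[X_t] = 3*exp(9*t/5)/2

For GBM dX = mu X dt + sigma X dB with X_0 = x_0, apply Itô to Y = log X: dY = (mu - sigma^2/2) dt + sigma dB, so Y_t = log(x_0) + (mu - sigma^2/2) t + sigma B_t and hence X_t = x_0 * exp((mu - sigma^2/2) t + sigma B_t).
With mu = 9/5, sigma = 6/5, x_0 = 3/2, this gives:
  X_t = 3/2 * exp((27/25) * t + (6/5) * B_t).
Since sigma*B_t ~ Normal(0, sigma^2 t), E[exp(sigma*B_t)] = exp(sigma^2 t / 2); so E[X_t] = x_0 * exp((mu - sigma^2/2) t) * exp(sigma^2 t / 2) = x_0 * exp(mu t) = 3*exp(9*t/5)/2.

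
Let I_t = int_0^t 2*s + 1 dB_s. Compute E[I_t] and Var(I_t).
E[I_t] = 0; Var(I_t) = t*(4*t^2 + 6*t + 3)/3

The Itô integral of a deterministic integrand f(s) has mean 0 because each increment f(s) * (B_{s+ds} - B_s) has mean 0. By the Itô isometry:
  Var( int_0^t f(s) dB_s ) = E[ (int_0^t f(s) dB_s)^2 ] = int_0^t f(s)^2 ds.
Here f(s) = 2*s + 1, so f(s)^2 = (2*s + 1)^2. Integrate:
  int_0^t ((2*s + 1)^2) ds = t*(4*t^2 + 6*t + 3)/3.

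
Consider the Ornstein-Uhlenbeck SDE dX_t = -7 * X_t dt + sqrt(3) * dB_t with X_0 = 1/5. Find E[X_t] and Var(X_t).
E[X_t] = exp(-7*t)/5; Var(X_t) = 3/14 - 3*exp(-14*t)/14

The OU SDE dX = -theta X dt + sigma dB admits the integrating factor exp(theta t): d(exp(theta t) X_t) = sigma exp(theta t) dB_t. Integrating from 0 to t:
  X_t = x_0 * exp(-theta t) + sigma * int_0^t exp(-theta (t-s)) dB_s.
The Itô integral has mean 0 and (by the Itô isometry) variance sigma^2 * int_0^t exp(-2 theta (t - s)) ds = sigma^2 * (1 - exp(-2 theta t)) / (2 theta).
With theta = 7, sigma = sqrt(3), x_0 = 1/5:
  E[X_t] = 1/5 * exp(-7 t) = exp(-7*t)/5
  Var(X_t) = (sqrt(3))^2 * (1 - exp(-2*7 t)) / (2 * 7) = 3/14 - 3*exp(-14*t)/14.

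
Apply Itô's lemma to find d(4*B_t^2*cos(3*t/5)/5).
d(4*B_t^2*cos(3*t/5)/5) = (-12*B_t^2*sin(3*t/5)/25 + 4*cos(3*t/5)/5) dt + (8*B_t*cos(3*t/5)/5) dB_t

Itô's formula for f(t, x): d f(t, B_t) = (f_t + (1/2) f_xx) dt + f_x dB_t. Compute partials of f(t, x) = 4*x^2*cos(3*t/5)/5:
  f_t(t,x)  = -12*x^2*sin(3*t/5)/25
  f_x(t,x)  = 8*x*cos(3*t/5)/5
  f_xx(t,x) = 8*cos(3*t/5)/5
Assemble drift = f_t + (1/2) f_xx = -12*x^2*sin(3*t/5)/25 + 4*cos(3*t/5)/5 and diffusion = f_x = 8*x*cos(3*t/5)/5. Substituting x = B_t:
  d(4*B_t^2*cos(3*t/5)/5) = (-12*B_t^2*sin(3*t/5)/25 + 4*cos(3*t/5)/5) dt + (8*B_t*cos(3*t/5)/5) dB_t.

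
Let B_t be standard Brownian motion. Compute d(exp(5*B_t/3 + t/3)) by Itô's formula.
d(exp(5*B_t/3 + t/3)) = (31*exp(5*B_t/3 + t/3)/18) dt + (5*exp(5*B_t/3 + t/3)/3) dB_t

Itô's formula for f(t, x): d f(t, B_t) = (f_t + (1/2) f_xx) dt + f_x dB_t. Compute partials of f(t, x) = exp(t/3 + 5*x/3):
  f_t(t,x)  = exp(t/3 + 5*x/3)/3
  f_x(t,x)  = 5*exp(t/3 + 5*x/3)/3
  f_xx(t,x) = 25*exp(t/3 + 5*x/3)/9
Assemble drift = f_t + (1/2) f_xx = 31*exp(t/3 + 5*x/3)/18 and diffusion = f_x = 5*exp(t/3 + 5*x/3)/3. Substituting x = B_t:
  d(exp(5*B_t/3 + t/3)) = (31*exp(5*B_t/3 + t/3)/18) dt + (5*exp(5*B_t/3 + t/3)/3) dB_t.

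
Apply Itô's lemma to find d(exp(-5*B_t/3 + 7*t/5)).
d(exp(-5*B_t/3 + 7*t/5)) = (251*exp(-5*B_t/3 + 7*t/5)/90) dt + (-5*exp(-5*B_t/3 + 7*t/5)/3) dB_t

Itô's formula for f(t, x): d f(t, B_t) = (f_t + (1/2) f_xx) dt + f_x dB_t. Compute partials of f(t, x) = exp(7*t/5 - 5*x/3):
  f_t(t,x)  = 7*exp(7*t/5 - 5*x/3)/5
  f_x(t,x)  = -5*exp(7*t/5 - 5*x/3)/3
  f_xx(t,x) = 25*exp(7*t/5 - 5*x/3)/9
Assemble drift = f_t + (1/2) f_xx = 251*exp(7*t/5 - 5*x/3)/90 and diffusion = f_x = -5*exp(7*t/5 - 5*x/3)/3. Substituting x = B_t:
  d(exp(-5*B_t/3 + 7*t/5)) = (251*exp(-5*B_t/3 + 7*t/5)/90) dt + (-5*exp(-5*B_t/3 + 7*t/5)/3) dB_t.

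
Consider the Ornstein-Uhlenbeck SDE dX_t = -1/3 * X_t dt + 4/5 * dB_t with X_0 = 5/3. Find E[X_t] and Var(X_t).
E[X_t] = 5*exp(-t/3)/3; Var(X_t) = 24/25 - 24*exp(-2*t/3)/25

The OU SDE dX = -theta X dt + sigma dB admits the integrating factor exp(theta t): d(exp(theta t) X_t) = sigma exp(theta t) dB_t. Integrating from 0 to t:
  X_t = x_0 * exp(-theta t) + sigma * int_0^t exp(-theta (t-s)) dB_s.
The Itô integral has mean 0 and (by the Itô isometry) variance sigma^2 * int_0^t exp(-2 theta (t - s)) ds = sigma^2 * (1 - exp(-2 theta t)) / (2 theta).
With theta = 1/3, sigma = 4/5, x_0 = 5/3:
  E[X_t] = 5/3 * exp(-1/3 t) = 5*exp(-t/3)/3
  Var(X_t) = (4/5)^2 * (1 - exp(-2*1/3 t)) / (2 * 1/3) = 24/25 - 24*exp(-2*t/3)/25.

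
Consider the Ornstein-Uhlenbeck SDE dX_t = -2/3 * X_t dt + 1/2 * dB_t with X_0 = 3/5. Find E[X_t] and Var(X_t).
E[X_t] = 3*exp(-2*t/3)/5; Var(X_t) = 3/16 - 3*exp(-4*t/3)/16

The OU SDE dX = -theta X dt + sigma dB admits the integrating factor exp(theta t): d(exp(theta t) X_t) = sigma exp(theta t) dB_t. Integrating from 0 to t:
  X_t = x_0 * exp(-theta t) + sigma * int_0^t exp(-theta (t-s)) dB_s.
The Itô integral has mean 0 and (by the Itô isometry) variance sigma^2 * int_0^t exp(-2 theta (t - s)) ds = sigma^2 * (1 - exp(-2 theta t)) / (2 theta).
With theta = 2/3, sigma = 1/2, x_0 = 3/5:
  E[X_t] = 3/5 * exp(-2/3 t) = 3*exp(-2*t/3)/5
  Var(X_t) = (1/2)^2 * (1 - exp(-2*2/3 t)) / (2 * 2/3) = 3/16 - 3*exp(-4*t/3)/16.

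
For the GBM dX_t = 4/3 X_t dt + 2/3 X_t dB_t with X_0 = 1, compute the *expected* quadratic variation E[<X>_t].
E[<X>_t] = exp(28*t/9)/7 - 1/7

<X>_t = int_0^t ((2/3) * X_s)^2 ds. Taking expectation inside the integral: E[<X>_t] = (2/3)^2 * int_0^t E[X_s^2] ds. For GBM, E[X_s^2] = x_0^2 * exp((2 mu + sigma^2) s). Integrating:
  E[<X>_t] = (2/3)^2 * 1^2 * (exp((2*(4/3) + (2/3)^2) t) - 1) / (2*(4/3) + (2/3)^2)
           = (2/3)^2 * 1^2 * (exp((28/9) t) - 1) / (28/9) = exp(28*t/9)/7 - 1/7.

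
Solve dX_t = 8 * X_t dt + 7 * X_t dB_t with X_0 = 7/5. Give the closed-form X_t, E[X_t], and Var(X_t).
X_t = 7/5 * exp((-33/2) t + (7) B_t); E[X_t] = 7*exp(8*t)/5; Var(X_t) = 49*(exp(49*t) - 1)*exp(16*t)/25

For GBM dX = mu X dt + sigma X dB with X_0 = x_0, apply Itô to Y = log X: dY = (mu - sigma^2/2) dt + sigma dB, so Y_t = log(x_0) + (mu - sigma^2/2) t + sigma B_t and hence X_t = x_0 * exp((mu - sigma^2/2) t + sigma B_t).
With mu = 8, sigma = 7, x_0 = 7/5, this gives:
  X_t = 7/5 * exp((-33/2) * t + (7) * B_t).
Since sigma*B_t ~ Normal(0, sigma^2 t), E[exp(sigma*B_t)] = exp(sigma^2 t / 2); so E[X_t] = x_0 * exp((mu - sigma^2/2) t) * exp(sigma^2 t / 2) = x_0 * exp(mu t) = 7*exp(8*t)/5.
Var(X_t) = E[X_t^2] - (E[X_t])^2 = x_0^2 * exp(2 mu t) * (exp(sigma^2 t) - 1) = 49*(exp(49*t) - 1)*exp(16*t)/25.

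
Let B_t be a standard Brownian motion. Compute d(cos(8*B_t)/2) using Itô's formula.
d(cos(8*B_t)/2) = (-16*cos(8*B_t)) dt + (-4*sin(8*B_t)) dB_t

Itô's formula for f(B_t) gives d f(B_t) = f'(B_t) dB_t + (1/2) f''(B_t) dt. Compute derivatives of f(x) = cos(8*x)/2:
  f'(x)  = -4*sin(8*x)
  f''(x) = -32*cos(8*x)
Substitute x = B_t and multiply the f'' term by 1/2:
  drift     = (1/2) * (-32*cos(8*x)) evaluated at B_t = -16*cos(8*B_t)
  diffusion = (-4*sin(8*x)) evaluated at B_t = -4*sin(8*B_t)
Therefore d(cos(8*B_t)/2) = (-16*cos(8*B_t)) dt + (-4*sin(8*B_t)) dB_t.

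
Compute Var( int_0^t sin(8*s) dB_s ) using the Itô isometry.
Var = t/2 - sin(8*t)*cos(8*t)/16

The Itô integral of a deterministic integrand f(s) has mean 0 because each increment f(s) * (B_{s+ds} - B_s) has mean 0. By the Itô isometry:
  Var( int_0^t f(s) dB_s ) = E[ (int_0^t f(s) dB_s)^2 ] = int_0^t f(s)^2 ds.
Here f(s) = sin(8*s), so f(s)^2 = sin(8*s)^2. Integrate:
  int_0^t (sin(8*s)^2) ds = t/2 - sin(8*t)*cos(8*t)/16.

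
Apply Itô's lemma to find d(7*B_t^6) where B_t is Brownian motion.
d(7*B_t^6) = (105*B_t^4) dt + (42*B_t^5) dB_t

Itô's formula for f(B_t) gives d f(B_t) = f'(B_t) dB_t + (1/2) f''(B_t) dt. Compute derivatives of f(x) = 7*x^6:
  f'(x)  = 42*x^5
  f''(x) = 210*x^4
Substitute x = B_t and multiply the f'' term by 1/2:
  drift     = (1/2) * (210*x^4) evaluated at B_t = 105*B_t^4
  diffusion = (42*x^5) evaluated at B_t = 42*B_t^5
Therefore d(7*B_t^6) = (105*B_t^4) dt + (42*B_t^5) dB_t.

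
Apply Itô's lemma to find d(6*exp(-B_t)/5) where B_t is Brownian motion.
d(6*exp(-B_t)/5) = (3*exp(-B_t)/5) dt + (-6*exp(-B_t)/5) dB_t

Itô's formula for f(B_t) gives d f(B_t) = f'(B_t) dB_t + (1/2) f''(B_t) dt. Compute derivatives of f(x) = 6*exp(-x)/5:
  f'(x)  = -6*exp(-x)/5
  f''(x) = 6*exp(-x)/5
Substitute x = B_t and multiply the f'' term by 1/2:
  drift     = (1/2) * (6*exp(-x)/5) evaluated at B_t = 3*exp(-B_t)/5
  diffusion = (-6*exp(-x)/5) evaluated at B_t = -6*exp(-B_t)/5
Therefore d(6*exp(-B_t)/5) = (3*exp(-B_t)/5) dt + (-6*exp(-B_t)/5) dB_t.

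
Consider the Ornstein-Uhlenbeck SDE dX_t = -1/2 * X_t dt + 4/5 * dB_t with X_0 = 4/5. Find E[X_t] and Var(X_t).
E[X_t] = 4*exp(-t/2)/5; Var(X_t) = 16/25 - 16*exp(-t)/25

The OU SDE dX = -theta X dt + sigma dB admits the integrating factor exp(theta t): d(exp(theta t) X_t) = sigma exp(theta t) dB_t. Integrating from 0 to t:
  X_t = x_0 * exp(-theta t) + sigma * int_0^t exp(-theta (t-s)) dB_s.
The Itô integral has mean 0 and (by the Itô isometry) variance sigma^2 * int_0^t exp(-2 theta (t - s)) ds = sigma^2 * (1 - exp(-2 theta t)) / (2 theta).
With theta = 1/2, sigma = 4/5, x_0 = 4/5:
  E[X_t] = 4/5 * exp(-1/2 t) = 4*exp(-t/2)/5
  Var(X_t) = (4/5)^2 * (1 - exp(-2*1/2 t)) / (2 * 1/2) = 16/25 - 16*exp(-t)/25.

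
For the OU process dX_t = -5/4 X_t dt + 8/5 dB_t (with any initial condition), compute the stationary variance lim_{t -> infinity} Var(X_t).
lim Var(X_t) = 128/125

The OU SDE dX = -theta X dt + sigma dB admits the integrating factor exp(theta t): d(exp(theta t) X_t) = sigma exp(theta t) dB_t. Integrating from 0 to t gives X_t = x_0 * exp(-theta t) + sigma * int_0^t exp(-theta (t-s)) dB_s for any initial x_0. The Itô integral has variance (by the Itô isometry) sigma^2 * int_0^t exp(-2 theta (t - s)) ds = sigma^2 * (1 - exp(-2 theta t)) / (2 theta), independent of x_0.
With theta = 5/4, sigma = 8/5:
  Var(X_t) = (8/5)^2 * (1 - exp(-2*5/4 t)) / (2 * 5/4) = 128/125 - 128*exp(-5*t/2)/125.
As t -> infinity, exp(-2*5/4 t) -> 0, so the stationary variance is sigma^2 / (2 theta) = 128/125.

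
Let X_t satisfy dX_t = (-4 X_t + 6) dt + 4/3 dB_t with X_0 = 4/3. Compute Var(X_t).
Var(X_t) = 2/9 - 2*exp(-8*t)/9

The variance V(t) = Var(X_t) satisfies V'(t) = 2 a V(t) + c^2 with V(0) = 0 (drift coefficient is linear in X, diffusion is constant). With a = -4, c = 4/3, the solution is
  V(t) = (c^2 / (2 a)) * (exp(2 a t) - 1)
       = ((4/3)^2 / (2*(-4))) * (exp((-8) t) - 1)
       = 2/9 - 2*exp(-8*t)/9.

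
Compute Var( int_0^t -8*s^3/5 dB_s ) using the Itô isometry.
Var = 64*t^7/175

The Itô integral of a deterministic integrand f(s) has mean 0 because each increment f(s) * (B_{s+ds} - B_s) has mean 0. By the Itô isometry:
  Var( int_0^t f(s) dB_s ) = E[ (int_0^t f(s) dB_s)^2 ] = int_0^t f(s)^2 ds.
Here f(s) = -8*s^3/5, so f(s)^2 = 64*s^6/25. Integrate:
  int_0^t (64*s^6/25) ds = 64*t^7/175.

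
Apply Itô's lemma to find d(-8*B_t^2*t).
d(-8*B_t^2*t) = (-8*B_t^2 - 8*t) dt + (-16*B_t*t) dB_t

Itô's formula for f(t, x): d f(t, B_t) = (f_t + (1/2) f_xx) dt + f_x dB_t. Compute partials of f(t, x) = -8*t*x^2:
  f_t(t,x)  = -8*x^2
  f_x(t,x)  = -16*t*x
  f_xx(t,x) = -16*t
Assemble drift = f_t + (1/2) f_xx = -8*t - 8*x^2 and diffusion = f_x = -16*t*x. Substituting x = B_t:
  d(-8*B_t^2*t) = (-8*B_t^2 - 8*t) dt + (-16*B_t*t) dB_t.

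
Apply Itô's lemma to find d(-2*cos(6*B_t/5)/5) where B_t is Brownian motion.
d(-2*cos(6*B_t/5)/5) = (36*cos(6*B_t/5)/125) dt + (12*sin(6*B_t/5)/25) dB_t

Itô's formula for f(B_t) gives d f(B_t) = f'(B_t) dB_t + (1/2) f''(B_t) dt. Compute derivatives of f(x) = -2*cos(6*x/5)/5:
  f'(x)  = 12*sin(6*x/5)/25
  f''(x) = 72*cos(6*x/5)/125
Substitute x = B_t and multiply the f'' term by 1/2:
  drift     = (1/2) * (72*cos(6*x/5)/125) evaluated at B_t = 36*cos(6*B_t/5)/125
  diffusion = (12*sin(6*x/5)/25) evaluated at B_t = 12*sin(6*B_t/5)/25
Therefore d(-2*cos(6*B_t/5)/5) = (36*cos(6*B_t/5)/125) dt + (12*sin(6*B_t/5)/25) dB_t.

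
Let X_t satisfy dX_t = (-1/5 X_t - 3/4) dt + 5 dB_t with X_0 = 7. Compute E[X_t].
E[X_t] = -15/4 + 43*exp(-t/5)/4

Taking expectations and using E[dB_t] = 0, the mean m(t) = E[X_t] satisfies the ODE m'(t) = a m(t) + b with m(0) = x_0. With a = -1/5, b = -3/4, x_0 = 7, the solution is
  m(t) = x_0 * exp(a t) + (b/a) * (exp(a t) - 1)
       = 7 * exp((-1/5) t) + ((-3/4)/(-1/5)) * (exp((-1/5) t) - 1)
       = -15/4 + 43*exp(-t/5)/4.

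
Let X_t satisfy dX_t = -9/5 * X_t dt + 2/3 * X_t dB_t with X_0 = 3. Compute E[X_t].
E[X_t] = 3*exp(-9*t/5)

For GBM dX = mu X dt + sigma X dB with X_0 = x_0, apply Itô to Y = log X: dY = (mu - sigma^2/2) dt + sigma dB, so Y_t = log(x_0) + (mu - sigma^2/2) t + sigma B_t and hence X_t = x_0 * exp((mu - sigma^2/2) t + sigma B_t).
With mu = -9/5, sigma = 2/3, x_0 = 3, this gives:
  X_t = 3 * exp((-91/45) * t + (2/3) * B_t).
Since sigma*B_t ~ Normal(0, sigma^2 t), E[exp(sigma*B_t)] = exp(sigma^2 t / 2); so E[X_t] = x_0 * exp((mu - sigma^2/2) t) * exp(sigma^2 t / 2) = x_0 * exp(mu t) = 3*exp(-9*t/5).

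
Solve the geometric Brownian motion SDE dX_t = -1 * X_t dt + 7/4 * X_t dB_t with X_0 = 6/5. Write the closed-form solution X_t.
X_t = 6/5 * exp((-81/32) * t + (7/4) * B_t)

For GBM dX = mu X dt + sigma X dB with X_0 = x_0, apply Itô to Y = log X: dY = (mu - sigma^2/2) dt + sigma dB, so Y_t = log(x_0) + (mu - sigma^2/2) t + sigma B_t and hence X_t = x_0 * exp((mu - sigma^2/2) t + sigma B_t).
With mu = -1, sigma = 7/4, x_0 = 6/5, this gives:
  X_t = 6/5 * exp((-81/32) * t + (7/4) * B_t).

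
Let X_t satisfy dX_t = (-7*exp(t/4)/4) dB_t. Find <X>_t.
<X>_t = 49*exp(t/2)/8 - 49/8

For an Itô process dX_t = a(t) dt + b(t) dB_t, the quadratic variation is <X>_t = int_0^t b(s)^2 ds (the drift term does not contribute). Here b(s) = -7*exp(s/4)/4, so
  b(s)^2 = 49*exp(s/2)/16.
Integrating from 0 to t:
  <X>_t = int_0^t (49*exp(s/2)/16) ds = 49*exp(t/2)/8 - 49/8.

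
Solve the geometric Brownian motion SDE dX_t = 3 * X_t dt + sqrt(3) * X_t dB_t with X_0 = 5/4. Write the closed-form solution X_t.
X_t = 5/4 * exp((3/2) * t + (sqrt(3)) * B_t)

For GBM dX = mu X dt + sigma X dB with X_0 = x_0, apply Itô to Y = log X: dY = (mu - sigma^2/2) dt + sigma dB, so Y_t = log(x_0) + (mu - sigma^2/2) t + sigma B_t and hence X_t = x_0 * exp((mu - sigma^2/2) t + sigma B_t).
With mu = 3, sigma = sqrt(3), x_0 = 5/4, this gives:
  X_t = 5/4 * exp((3/2) * t + (sqrt(3)) * B_t).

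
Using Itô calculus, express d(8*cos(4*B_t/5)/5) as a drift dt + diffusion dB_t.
d(8*cos(4*B_t/5)/5) = (-64*cos(4*B_t/5)/125) dt + (-32*sin(4*B_t/5)/25) dB_t

Itô's formula for f(B_t) gives d f(B_t) = f'(B_t) dB_t + (1/2) f''(B_t) dt. Compute derivatives of f(x) = 8*cos(4*x/5)/5:
  f'(x)  = -32*sin(4*x/5)/25
  f''(x) = -128*cos(4*x/5)/125
Substitute x = B_t and multiply the f'' term by 1/2:
  drift     = (1/2) * (-128*cos(4*x/5)/125) evaluated at B_t = -64*cos(4*B_t/5)/125
  diffusion = (-32*sin(4*x/5)/25) evaluated at B_t = -32*sin(4*B_t/5)/25
Therefore d(8*cos(4*B_t/5)/5) = (-64*cos(4*B_t/5)/125) dt + (-32*sin(4*B_t/5)/25) dB_t.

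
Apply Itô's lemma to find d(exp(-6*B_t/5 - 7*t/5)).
d(exp(-6*B_t/5 - 7*t/5)) = (-17*exp(-6*B_t/5 - 7*t/5)/25) dt + (-6*exp(-6*B_t/5 - 7*t/5)/5) dB_t

Itô's formula for f(t, x): d f(t, B_t) = (f_t + (1/2) f_xx) dt + f_x dB_t. Compute partials of f(t, x) = exp(-7*t/5 - 6*x/5):
  f_t(t,x)  = -7*exp(-7*t/5 - 6*x/5)/5
  f_x(t,x)  = -6*exp(-7*t/5 - 6*x/5)/5
  f_xx(t,x) = 36*exp(-7*t/5 - 6*x/5)/25
Assemble drift = f_t + (1/2) f_xx = -17*exp(-7*t/5 - 6*x/5)/25 and diffusion = f_x = -6*exp(-7*t/5 - 6*x/5)/5. Substituting x = B_t:
  d(exp(-6*B_t/5 - 7*t/5)) = (-17*exp(-6*B_t/5 - 7*t/5)/25) dt + (-6*exp(-6*B_t/5 - 7*t/5)/5) dB_t.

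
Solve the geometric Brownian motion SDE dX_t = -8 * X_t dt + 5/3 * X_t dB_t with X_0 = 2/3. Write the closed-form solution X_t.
X_t = 2/3 * exp((-169/18) * t + (5/3) * B_t)

For GBM dX = mu X dt + sigma X dB with X_0 = x_0, apply Itô to Y = log X: dY = (mu - sigma^2/2) dt + sigma dB, so Y_t = log(x_0) + (mu - sigma^2/2) t + sigma B_t and hence X_t = x_0 * exp((mu - sigma^2/2) t + sigma B_t).
With mu = -8, sigma = 5/3, x_0 = 2/3, this gives:
  X_t = 2/3 * exp((-169/18) * t + (5/3) * B_t).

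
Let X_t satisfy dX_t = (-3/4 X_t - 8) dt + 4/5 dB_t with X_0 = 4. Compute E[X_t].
E[X_t] = -32/3 + 44*exp(-3*t/4)/3

Taking expectations and using E[dB_t] = 0, the mean m(t) = E[X_t] satisfies the ODE m'(t) = a m(t) + b with m(0) = x_0. With a = -3/4, b = -8, x_0 = 4, the solution is
  m(t) = x_0 * exp(a t) + (b/a) * (exp(a t) - 1)
       = 4 * exp((-3/4) t) + ((-8)/(-3/4)) * (exp((-3/4) t) - 1)
       = -32/3 + 44*exp(-3*t/4)/3.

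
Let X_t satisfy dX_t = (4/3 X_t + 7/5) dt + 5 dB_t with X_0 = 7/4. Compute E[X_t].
E[X_t] = 14*exp(4*t/3)/5 - 21/20

Taking expectations and using E[dB_t] = 0, the mean m(t) = E[X_t] satisfies the ODE m'(t) = a m(t) + b with m(0) = x_0. With a = 4/3, b = 7/5, x_0 = 7/4, the solution is
  m(t) = x_0 * exp(a t) + (b/a) * (exp(a t) - 1)
       = (7/4) * exp((4/3) t) + ((7/5)/(4/3)) * (exp((4/3) t) - 1)
       = 14*exp(4*t/3)/5 - 21/20.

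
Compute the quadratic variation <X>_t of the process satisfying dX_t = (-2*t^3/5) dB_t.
<X>_t = 4*t^7/175

For an Itô process dX_t = a(t) dt + b(t) dB_t, the quadratic variation is <X>_t = int_0^t b(s)^2 ds (the drift term does not contribute). Here b(s) = -2*s^3/5, so
  b(s)^2 = 4*s^6/25.
Integrating from 0 to t:
  <X>_t = int_0^t (4*s^6/25) ds = 4*t^7/175.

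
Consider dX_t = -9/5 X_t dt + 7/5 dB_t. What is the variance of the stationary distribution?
lim Var(X_t) = 49/90

The OU SDE dX = -theta X dt + sigma dB admits the integrating factor exp(theta t): d(exp(theta t) X_t) = sigma exp(theta t) dB_t. Integrating from 0 to t gives X_t = x_0 * exp(-theta t) + sigma * int_0^t exp(-theta (t-s)) dB_s for any initial x_0. The Itô integral has variance (by the Itô isometry) sigma^2 * int_0^t exp(-2 theta (t - s)) ds = sigma^2 * (1 - exp(-2 theta t)) / (2 theta), independent of x_0.
With theta = 9/5, sigma = 7/5:
  Var(X_t) = (7/5)^2 * (1 - exp(-2*9/5 t)) / (2 * 9/5) = 49/90 - 49*exp(-18*t/5)/90.
As t -> infinity, exp(-2*9/5 t) -> 0, so the stationary variance is sigma^2 / (2 theta) = 49/90.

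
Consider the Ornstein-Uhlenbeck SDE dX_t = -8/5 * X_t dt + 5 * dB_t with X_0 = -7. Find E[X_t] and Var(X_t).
E[X_t] = -7*exp(-8*t/5); Var(X_t) = 125/16 - 125*exp(-16*t/5)/16

The OU SDE dX = -theta X dt + sigma dB admits the integrating factor exp(theta t): d(exp(theta t) X_t) = sigma exp(theta t) dB_t. Integrating from 0 to t:
  X_t = x_0 * exp(-theta t) + sigma * int_0^t exp(-theta (t-s)) dB_s.
The Itô integral has mean 0 and (by the Itô isometry) variance sigma^2 * int_0^t exp(-2 theta (t - s)) ds = sigma^2 * (1 - exp(-2 theta t)) / (2 theta).
With theta = 8/5, sigma = 5, x_0 = -7:
  E[X_t] = -7 * exp(-8/5 t) = -7*exp(-8*t/5)
  Var(X_t) = (5)^2 * (1 - exp(-2*8/5 t)) / (2 * 8/5) = 125/16 - 125*exp(-16*t/5)/16.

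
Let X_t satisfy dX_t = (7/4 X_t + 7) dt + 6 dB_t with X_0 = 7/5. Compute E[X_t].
E[X_t] = 27*exp(7*t/4)/5 - 4

Taking expectations and using E[dB_t] = 0, the mean m(t) = E[X_t] satisfies the ODE m'(t) = a m(t) + b with m(0) = x_0. With a = 7/4, b = 7, x_0 = 7/5, the solution is
  m(t) = x_0 * exp(a t) + (b/a) * (exp(a t) - 1)
       = (7/5) * exp((7/4) t) + (7/(7/4)) * (exp((7/4) t) - 1)
       = 27*exp(7*t/4)/5 - 4.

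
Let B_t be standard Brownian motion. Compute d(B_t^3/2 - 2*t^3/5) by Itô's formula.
d(B_t^3/2 - 2*t^3/5) = (3*B_t/2 - 6*t^2/5) dt + (3*B_t^2/2) dB_t

Itô's formula for f(t, x): d f(t, B_t) = (f_t + (1/2) f_xx) dt + f_x dB_t. Compute partials of f(t, x) = -2*t^3/5 + x^3/2:
  f_t(t,x)  = -6*t^2/5
  f_x(t,x)  = 3*x^2/2
  f_xx(t,x) = 3*x
Assemble drift = f_t + (1/2) f_xx = -6*t^2/5 + 3*x/2 and diffusion = f_x = 3*x^2/2. Substituting x = B_t:
  d(B_t^3/2 - 2*t^3/5) = (3*B_t/2 - 6*t^2/5) dt + (3*B_t^2/2) dB_t.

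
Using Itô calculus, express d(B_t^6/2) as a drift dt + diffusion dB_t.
d(B_t^6/2) = (15*B_t^4/2) dt + (3*B_t^5) dB_t

Itô's formula for f(B_t) gives d f(B_t) = f'(B_t) dB_t + (1/2) f''(B_t) dt. Compute derivatives of f(x) = x^6/2:
  f'(x)  = 3*x^5
  f''(x) = 15*x^4
Substitute x = B_t and multiply the f'' term by 1/2:
  drift     = (1/2) * (15*x^4) evaluated at B_t = 15*B_t^4/2
  diffusion = (3*x^5) evaluated at B_t = 3*B_t^5
Therefore d(B_t^6/2) = (15*B_t^4/2) dt + (3*B_t^5) dB_t.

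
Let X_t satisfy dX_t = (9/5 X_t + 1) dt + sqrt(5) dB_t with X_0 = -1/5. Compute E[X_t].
E[X_t] = 16*exp(9*t/5)/45 - 5/9

Taking expectations and using E[dB_t] = 0, the mean m(t) = E[X_t] satisfies the ODE m'(t) = a m(t) + b with m(0) = x_0. With a = 9/5, b = 1, x_0 = -1/5, the solution is
  m(t) = x_0 * exp(a t) + (b/a) * (exp(a t) - 1)
       = (-1/5) * exp((9/5) t) + (1/(9/5)) * (exp((9/5) t) - 1)
       = 16*exp(9*t/5)/45 - 5/9.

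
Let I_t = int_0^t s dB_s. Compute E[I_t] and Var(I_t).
E[I_t] = 0; Var(I_t) = t^3/3

The Itô integral of a deterministic integrand f(s) has mean 0 because each increment f(s) * (B_{s+ds} - B_s) has mean 0. By the Itô isometry:
  Var( int_0^t f(s) dB_s ) = E[ (int_0^t f(s) dB_s)^2 ] = int_0^t f(s)^2 ds.
Here f(s) = s, so f(s)^2 = s^2. Integrate:
  int_0^t (s^2) ds = t^3/3.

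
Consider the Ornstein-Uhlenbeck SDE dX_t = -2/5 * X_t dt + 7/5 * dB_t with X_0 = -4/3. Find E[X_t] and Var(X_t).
E[X_t] = -4*exp(-2*t/5)/3; Var(X_t) = 49/20 - 49*exp(-4*t/5)/20

The OU SDE dX = -theta X dt + sigma dB admits the integrating factor exp(theta t): d(exp(theta t) X_t) = sigma exp(theta t) dB_t. Integrating from 0 to t:
  X_t = x_0 * exp(-theta t) + sigma * int_0^t exp(-theta (t-s)) dB_s.
The Itô integral has mean 0 and (by the Itô isometry) variance sigma^2 * int_0^t exp(-2 theta (t - s)) ds = sigma^2 * (1 - exp(-2 theta t)) / (2 theta).
With theta = 2/5, sigma = 7/5, x_0 = -4/3:
  E[X_t] = -4/3 * exp(-2/5 t) = -4*exp(-2*t/5)/3
  Var(X_t) = (7/5)^2 * (1 - exp(-2*2/5 t)) / (2 * 2/5) = 49/20 - 49*exp(-4*t/5)/20.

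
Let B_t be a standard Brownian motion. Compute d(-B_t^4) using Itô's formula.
d(-B_t^4) = (-6*B_t^2) dt + (-4*B_t^3) dB_t

Itô's formula for f(B_t) gives d f(B_t) = f'(B_t) dB_t + (1/2) f''(B_t) dt. Compute derivatives of f(x) = -x^4:
  f'(x)  = -4*x^3
  f''(x) = -12*x^2
Substitute x = B_t and multiply the f'' term by 1/2:
  drift     = (1/2) * (-12*x^2) evaluated at B_t = -6*B_t^2
  diffusion = (-4*x^3) evaluated at B_t = -4*B_t^3
Therefore d(-B_t^4) = (-6*B_t^2) dt + (-4*B_t^3) dB_t.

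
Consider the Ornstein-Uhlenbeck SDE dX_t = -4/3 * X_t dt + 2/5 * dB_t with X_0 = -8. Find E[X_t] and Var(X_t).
E[X_t] = -8*exp(-4*t/3); Var(X_t) = 3/50 - 3*exp(-8*t/3)/50

The OU SDE dX = -theta X dt + sigma dB admits the integrating factor exp(theta t): d(exp(theta t) X_t) = sigma exp(theta t) dB_t. Integrating from 0 to t:
  X_t = x_0 * exp(-theta t) + sigma * int_0^t exp(-theta (t-s)) dB_s.
The Itô integral has mean 0 and (by the Itô isometry) variance sigma^2 * int_0^t exp(-2 theta (t - s)) ds = sigma^2 * (1 - exp(-2 theta t)) / (2 theta).
With theta = 4/3, sigma = 2/5, x_0 = -8:
  E[X_t] = -8 * exp(-4/3 t) = -8*exp(-4*t/3)
  Var(X_t) = (2/5)^2 * (1 - exp(-2*4/3 t)) / (2 * 4/3) = 3/50 - 3*exp(-8*t/3)/50.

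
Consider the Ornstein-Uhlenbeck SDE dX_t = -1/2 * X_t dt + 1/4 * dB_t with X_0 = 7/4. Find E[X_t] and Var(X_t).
E[X_t] = 7*exp(-t/2)/4; Var(X_t) = (exp(t) - 1)*exp(-t)/16

The OU SDE dX = -theta X dt + sigma dB admits the integrating factor exp(theta t): d(exp(theta t) X_t) = sigma exp(theta t) dB_t. Integrating from 0 to t:
  X_t = x_0 * exp(-theta t) + sigma * int_0^t exp(-theta (t-s)) dB_s.
The Itô integral has mean 0 and (by the Itô isometry) variance sigma^2 * int_0^t exp(-2 theta (t - s)) ds = sigma^2 * (1 - exp(-2 theta t)) / (2 theta).
With theta = 1/2, sigma = 1/4, x_0 = 7/4:
  E[X_t] = 7/4 * exp(-1/2 t) = 7*exp(-t/2)/4
  Var(X_t) = (1/4)^2 * (1 - exp(-2*1/2 t)) / (2 * 1/2) = (exp(t) - 1)*exp(-t)/16.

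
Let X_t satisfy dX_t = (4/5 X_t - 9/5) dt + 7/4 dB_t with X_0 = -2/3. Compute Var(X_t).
Var(X_t) = 245*exp(8*t/5)/128 - 245/128

The variance V(t) = Var(X_t) satisfies V'(t) = 2 a V(t) + c^2 with V(0) = 0 (drift coefficient is linear in X, diffusion is constant). With a = 4/5, c = 7/4, the solution is
  V(t) = (c^2 / (2 a)) * (exp(2 a t) - 1)
       = ((7/4)^2 / (2*(4/5))) * (exp((8/5) t) - 1)
       = 245*exp(8*t/5)/128 - 245/128.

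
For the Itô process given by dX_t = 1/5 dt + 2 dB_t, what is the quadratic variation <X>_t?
<X>_t = 4*t

For an Itô process dX_t = a(t) dt + b(t) dB_t, the quadratic variation is <X>_t = int_0^t b(s)^2 ds (the drift term does not contribute). Here b(s) = 2, so
  b(s)^2 = 4.
Integrating from 0 to t:
  <X>_t = int_0^t (4) ds = 4*t.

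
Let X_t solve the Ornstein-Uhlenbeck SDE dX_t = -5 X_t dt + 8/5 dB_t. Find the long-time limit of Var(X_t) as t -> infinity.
lim Var(X_t) = 32/125

The OU SDE dX = -theta X dt + sigma dB admits the integrating factor exp(theta t): d(exp(theta t) X_t) = sigma exp(theta t) dB_t. Integrating from 0 to t gives X_t = x_0 * exp(-theta t) + sigma * int_0^t exp(-theta (t-s)) dB_s for any initial x_0. The Itô integral has variance (by the Itô isometry) sigma^2 * int_0^t exp(-2 theta (t - s)) ds = sigma^2 * (1 - exp(-2 theta t)) / (2 theta), independent of x_0.
With theta = 5, sigma = 8/5:
  Var(X_t) = (8/5)^2 * (1 - exp(-2*5 t)) / (2 * 5) = 32/125 - 32*exp(-10*t)/125.
As t -> infinity, exp(-2*5 t) -> 0, so the stationary variance is sigma^2 / (2 theta) = 32/125.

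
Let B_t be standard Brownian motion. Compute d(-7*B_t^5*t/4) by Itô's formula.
d(-7*B_t^5*t/4) = (7*B_t^3*(-B_t^2 - 10*t)/4) dt + (-35*B_t^4*t/4) dB_t

Itô's formula for f(t, x): d f(t, B_t) = (f_t + (1/2) f_xx) dt + f_x dB_t. Compute partials of f(t, x) = -7*t*x^5/4:
  f_t(t,x)  = -7*x^5/4
  f_x(t,x)  = -35*t*x^4/4
  f_xx(t,x) = -35*t*x^3
Assemble drift = f_t + (1/2) f_xx = 7*x^3*(-10*t - x^2)/4 and diffusion = f_x = -35*t*x^4/4. Substituting x = B_t:
  d(-7*B_t^5*t/4) = (7*B_t^3*(-B_t^2 - 10*t)/4) dt + (-35*B_t^4*t/4) dB_t.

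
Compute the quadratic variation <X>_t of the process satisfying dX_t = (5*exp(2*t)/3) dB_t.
<X>_t = 25*exp(4*t)/36 - 25/36

For an Itô process dX_t = a(t) dt + b(t) dB_t, the quadratic variation is <X>_t = int_0^t b(s)^2 ds (the drift term does not contribute). Here b(s) = 5*exp(2*s)/3, so
  b(s)^2 = 25*exp(4*s)/9.
Integrating from 0 to t:
  <X>_t = int_0^t (25*exp(4*s)/9) ds = 25*exp(4*t)/36 - 25/36.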